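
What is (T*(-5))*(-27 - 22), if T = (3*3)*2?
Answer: 4410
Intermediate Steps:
T = 18 (T = 9*2 = 18)
(T*(-5))*(-27 - 22) = (18*(-5))*(-27 - 22) = -90*(-49) = 4410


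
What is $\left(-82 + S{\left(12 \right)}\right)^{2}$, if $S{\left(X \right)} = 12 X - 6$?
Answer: $3136$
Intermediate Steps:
$S{\left(X \right)} = -6 + 12 X$
$\left(-82 + S{\left(12 \right)}\right)^{2} = \left(-82 + \left(-6 + 12 \cdot 12\right)\right)^{2} = \left(-82 + \left(-6 + 144\right)\right)^{2} = \left(-82 + 138\right)^{2} = 56^{2} = 3136$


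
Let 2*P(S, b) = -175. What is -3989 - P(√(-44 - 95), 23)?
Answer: -7803/2 ≈ -3901.5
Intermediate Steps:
P(S, b) = -175/2 (P(S, b) = (½)*(-175) = -175/2)
-3989 - P(√(-44 - 95), 23) = -3989 - 1*(-175/2) = -3989 + 175/2 = -7803/2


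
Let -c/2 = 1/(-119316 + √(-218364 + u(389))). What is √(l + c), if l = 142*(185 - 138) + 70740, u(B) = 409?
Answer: √(15690166343484269073844046 + 28473051622*I*√217955)/14236525811 ≈ 278.23 + 1.1786e-10*I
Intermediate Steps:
c = -2/(-119316 + I*√217955) (c = -2/(-119316 + √(-218364 + 409)) = -2/(-119316 + √(-217955)) = -2/(-119316 + I*√217955) ≈ 1.6762e-5 + 6.5586e-8*I)
l = 77414 (l = 142*47 + 70740 = 6674 + 70740 = 77414)
√(l + c) = √(77414 + (238632/14236525811 + 2*I*√217955/14236525811)) = √(1102106409371386/14236525811 + 2*I*√217955/14236525811)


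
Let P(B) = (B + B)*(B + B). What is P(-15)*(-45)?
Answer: -40500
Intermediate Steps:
P(B) = 4*B**2 (P(B) = (2*B)*(2*B) = 4*B**2)
P(-15)*(-45) = (4*(-15)**2)*(-45) = (4*225)*(-45) = 900*(-45) = -40500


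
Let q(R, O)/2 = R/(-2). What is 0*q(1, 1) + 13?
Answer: 13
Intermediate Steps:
q(R, O) = -R (q(R, O) = 2*(R/(-2)) = 2*(R*(-½)) = 2*(-R/2) = -R)
0*q(1, 1) + 13 = 0*(-1*1) + 13 = 0*(-1) + 13 = 0 + 13 = 13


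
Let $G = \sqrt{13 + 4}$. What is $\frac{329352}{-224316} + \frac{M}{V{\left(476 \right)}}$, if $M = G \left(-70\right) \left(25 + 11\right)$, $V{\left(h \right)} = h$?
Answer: $- \frac{27446}{18693} - \frac{90 \sqrt{17}}{17} \approx -23.296$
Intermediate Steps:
$G = \sqrt{17} \approx 4.1231$
$M = - 2520 \sqrt{17}$ ($M = \sqrt{17} \left(-70\right) \left(25 + 11\right) = - 70 \sqrt{17} \cdot 36 = - 2520 \sqrt{17} \approx -10390.0$)
$\frac{329352}{-224316} + \frac{M}{V{\left(476 \right)}} = \frac{329352}{-224316} + \frac{\left(-2520\right) \sqrt{17}}{476} = 329352 \left(- \frac{1}{224316}\right) + - 2520 \sqrt{17} \cdot \frac{1}{476} = - \frac{27446}{18693} - \frac{90 \sqrt{17}}{17}$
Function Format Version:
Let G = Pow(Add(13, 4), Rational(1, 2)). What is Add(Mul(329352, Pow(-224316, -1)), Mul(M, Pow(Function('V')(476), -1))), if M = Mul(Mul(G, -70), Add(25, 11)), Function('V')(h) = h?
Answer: Add(Rational(-27446, 18693), Mul(Rational(-90, 17), Pow(17, Rational(1, 2)))) ≈ -23.296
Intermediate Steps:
G = Pow(17, Rational(1, 2)) ≈ 4.1231
M = Mul(-2520, Pow(17, Rational(1, 2))) (M = Mul(Mul(Pow(17, Rational(1, 2)), -70), Add(25, 11)) = Mul(Mul(-70, Pow(17, Rational(1, 2))), 36) = Mul(-2520, Pow(17, Rational(1, 2))) ≈ -10390.)
Add(Mul(329352, Pow(-224316, -1)), Mul(M, Pow(Function('V')(476), -1))) = Add(Mul(329352, Pow(-224316, -1)), Mul(Mul(-2520, Pow(17, Rational(1, 2))), Pow(476, -1))) = Add(Mul(329352, Rational(-1, 224316)), Mul(Mul(-2520, Pow(17, Rational(1, 2))), Rational(1, 476))) = Add(Rational(-27446, 18693), Mul(Rational(-90, 17), Pow(17, Rational(1, 2))))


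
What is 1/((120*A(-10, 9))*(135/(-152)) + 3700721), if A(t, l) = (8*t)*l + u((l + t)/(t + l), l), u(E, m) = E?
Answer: 19/71769674 ≈ 2.6474e-7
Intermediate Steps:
A(t, l) = 1 + 8*l*t (A(t, l) = (8*t)*l + (l + t)/(t + l) = 8*l*t + (l + t)/(l + t) = 8*l*t + 1 = 1 + 8*l*t)
1/((120*A(-10, 9))*(135/(-152)) + 3700721) = 1/((120*(1 + 8*9*(-10)))*(135/(-152)) + 3700721) = 1/((120*(1 - 720))*(135*(-1/152)) + 3700721) = 1/((120*(-719))*(-135/152) + 3700721) = 1/(-86280*(-135/152) + 3700721) = 1/(1455975/19 + 3700721) = 1/(71769674/19) = 19/71769674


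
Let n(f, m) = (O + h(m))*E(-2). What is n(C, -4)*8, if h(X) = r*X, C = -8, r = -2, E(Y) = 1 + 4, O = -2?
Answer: 240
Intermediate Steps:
E(Y) = 5
h(X) = -2*X
n(f, m) = -10 - 10*m (n(f, m) = (-2 - 2*m)*5 = -10 - 10*m)
n(C, -4)*8 = (-10 - 10*(-4))*8 = (-10 + 40)*8 = 30*8 = 240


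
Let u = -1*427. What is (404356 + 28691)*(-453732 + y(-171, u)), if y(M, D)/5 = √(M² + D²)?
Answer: -196487281404 + 2165235*√211570 ≈ -1.9549e+11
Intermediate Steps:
u = -427
y(M, D) = 5*√(D² + M²) (y(M, D) = 5*√(M² + D²) = 5*√(D² + M²))
(404356 + 28691)*(-453732 + y(-171, u)) = (404356 + 28691)*(-453732 + 5*√((-427)² + (-171)²)) = 433047*(-453732 + 5*√(182329 + 29241)) = 433047*(-453732 + 5*√211570) = -196487281404 + 2165235*√211570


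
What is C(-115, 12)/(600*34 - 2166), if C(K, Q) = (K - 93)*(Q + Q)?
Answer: -832/3039 ≈ -0.27377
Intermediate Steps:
C(K, Q) = 2*Q*(-93 + K) (C(K, Q) = (-93 + K)*(2*Q) = 2*Q*(-93 + K))
C(-115, 12)/(600*34 - 2166) = (2*12*(-93 - 115))/(600*34 - 2166) = (2*12*(-208))/(20400 - 2166) = -4992/18234 = -4992*1/18234 = -832/3039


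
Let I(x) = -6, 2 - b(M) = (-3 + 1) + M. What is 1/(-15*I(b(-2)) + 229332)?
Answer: 1/229422 ≈ 4.3588e-6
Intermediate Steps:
b(M) = 4 - M (b(M) = 2 - ((-3 + 1) + M) = 2 - (-2 + M) = 2 + (2 - M) = 4 - M)
1/(-15*I(b(-2)) + 229332) = 1/(-15*(-6) + 229332) = 1/(90 + 229332) = 1/229422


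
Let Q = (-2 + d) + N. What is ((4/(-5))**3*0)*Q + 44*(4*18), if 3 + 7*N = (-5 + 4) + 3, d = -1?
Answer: 3168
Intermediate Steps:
N = -1/7 (N = -3/7 + ((-5 + 4) + 3)/7 = -3/7 + (-1 + 3)/7 = -3/7 + (1/7)*2 = -3/7 + 2/7 = -1/7 ≈ -0.14286)
Q = -22/7 (Q = (-2 - 1) - 1/7 = -3 - 1/7 = -22/7 ≈ -3.1429)
((4/(-5))**3*0)*Q + 44*(4*18) = ((4/(-5))**3*0)*(-22/7) + 44*(4*18) = ((4*(-1/5))**3*0)*(-22/7) + 44*72 = ((-4/5)**3*0)*(-22/7) + 3168 = -64/125*0*(-22/7) + 3168 = 0*(-22/7) + 3168 = 0 + 3168 = 3168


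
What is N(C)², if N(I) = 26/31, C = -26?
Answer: 676/961 ≈ 0.70343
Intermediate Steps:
N(I) = 26/31 (N(I) = 26*(1/31) = 26/31)
N(C)² = (26/31)² = 676/961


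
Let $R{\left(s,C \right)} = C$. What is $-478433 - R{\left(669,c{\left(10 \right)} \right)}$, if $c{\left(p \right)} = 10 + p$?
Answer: $-478453$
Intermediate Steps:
$-478433 - R{\left(669,c{\left(10 \right)} \right)} = -478433 - \left(10 + 10\right) = -478433 - 20 = -478453$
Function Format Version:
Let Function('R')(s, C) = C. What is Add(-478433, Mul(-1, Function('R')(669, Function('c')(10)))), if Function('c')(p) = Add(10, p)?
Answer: -478453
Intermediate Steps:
Add(-478433, Mul(-1, Function('R')(669, Function('c')(10)))) = Add(-478433, Mul(-1, Add(10, 10))) = Add(-478433, Mul(-1, 20)) = Add(-478433, -20) = -478453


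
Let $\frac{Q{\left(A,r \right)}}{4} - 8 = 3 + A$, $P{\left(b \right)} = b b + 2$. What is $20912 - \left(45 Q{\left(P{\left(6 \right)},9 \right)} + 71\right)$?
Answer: $12021$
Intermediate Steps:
$P{\left(b \right)} = 2 + b^{2}$ ($P{\left(b \right)} = b^{2} + 2 = 2 + b^{2}$)
$Q{\left(A,r \right)} = 44 + 4 A$ ($Q{\left(A,r \right)} = 32 + 4 \left(3 + A\right) = 32 + \left(12 + 4 A\right) = 44 + 4 A$)
$20912 - \left(45 Q{\left(P{\left(6 \right)},9 \right)} + 71\right) = 20912 - \left(45 \left(44 + 4 \left(2 + 6^{2}\right)\right) + 71\right) = 20912 - \left(45 \left(44 + 4 \left(2 + 36\right)\right) + 71\right) = 20912 - \left(45 \left(44 + 4 \cdot 38\right) + 71\right) = 20912 - \left(45 \left(44 + 152\right) + 71\right) = 20912 - \left(45 \cdot 196 + 71\right) = 20912 - \left(8820 + 71\right) = 20912 - 8891 = 12021$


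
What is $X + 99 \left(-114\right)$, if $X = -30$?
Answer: $-11316$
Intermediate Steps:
$X + 99 \left(-114\right) = -30 + 99 \left(-114\right) = -30 - 11286 = -11316$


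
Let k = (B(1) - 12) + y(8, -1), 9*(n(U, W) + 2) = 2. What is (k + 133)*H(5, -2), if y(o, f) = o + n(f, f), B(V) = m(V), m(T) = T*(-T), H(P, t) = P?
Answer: 5680/9 ≈ 631.11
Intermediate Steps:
n(U, W) = -16/9 (n(U, W) = -2 + (1/9)*2 = -2 + 2/9 = -16/9)
m(T) = -T**2
B(V) = -V**2
y(o, f) = -16/9 + o (y(o, f) = o - 16/9 = -16/9 + o)
k = -61/9 (k = (-1*1**2 - 12) + (-16/9 + 8) = (-1*1 - 12) + 56/9 = (-1 - 12) + 56/9 = -13 + 56/9 = -61/9 ≈ -6.7778)
(k + 133)*H(5, -2) = (-61/9 + 133)*5 = (1136/9)*5 = 5680/9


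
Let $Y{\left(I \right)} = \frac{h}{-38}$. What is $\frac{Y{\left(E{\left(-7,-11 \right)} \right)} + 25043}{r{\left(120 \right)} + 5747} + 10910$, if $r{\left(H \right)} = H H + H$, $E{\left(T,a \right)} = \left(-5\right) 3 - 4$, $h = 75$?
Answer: $\frac{8403244419}{770146} \approx 10911.0$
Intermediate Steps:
$E{\left(T,a \right)} = -19$ ($E{\left(T,a \right)} = -15 - 4 = -19$)
$r{\left(H \right)} = H + H^{2}$ ($r{\left(H \right)} = H^{2} + H = H + H^{2}$)
$Y{\left(I \right)} = - \frac{75}{38}$ ($Y{\left(I \right)} = \frac{75}{-38} = 75 \left(- \frac{1}{38}\right) = - \frac{75}{38}$)
$\frac{Y{\left(E{\left(-7,-11 \right)} \right)} + 25043}{r{\left(120 \right)} + 5747} + 10910 = \frac{- \frac{75}{38} + 25043}{120 \left(1 + 120\right) + 5747} + 10910 = \frac{951559}{38 \left(120 \cdot 121 + 5747\right)} + 10910 = \frac{951559}{38 \left(14520 + 5747\right)} + 10910 = \frac{951559}{38 \cdot 20267} + 10910 = \frac{951559}{38} \cdot \frac{1}{20267} + 10910 = \frac{951559}{770146} + 10910 = \frac{8403244419}{770146}$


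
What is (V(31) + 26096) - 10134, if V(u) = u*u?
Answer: 16923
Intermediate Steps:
V(u) = u²
(V(31) + 26096) - 10134 = (31² + 26096) - 10134 = (961 + 26096) - 10134 = 27057 - 10134 = 16923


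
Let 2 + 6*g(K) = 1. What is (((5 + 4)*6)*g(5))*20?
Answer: -180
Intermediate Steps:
g(K) = -⅙ (g(K) = -⅓ + (⅙)*1 = -⅓ + ⅙ = -⅙)
(((5 + 4)*6)*g(5))*20 = (((5 + 4)*6)*(-⅙))*20 = ((9*6)*(-⅙))*20 = (54*(-⅙))*20 = -9*20 = -180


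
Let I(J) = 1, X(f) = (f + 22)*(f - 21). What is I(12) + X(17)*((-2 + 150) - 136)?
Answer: -1871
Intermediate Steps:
X(f) = (-21 + f)*(22 + f) (X(f) = (22 + f)*(-21 + f) = (-21 + f)*(22 + f))
I(12) + X(17)*((-2 + 150) - 136) = 1 + (-462 + 17 + 17²)*((-2 + 150) - 136) = 1 + (-462 + 17 + 289)*(148 - 136) = 1 - 156*12 = 1 - 1872 = -1871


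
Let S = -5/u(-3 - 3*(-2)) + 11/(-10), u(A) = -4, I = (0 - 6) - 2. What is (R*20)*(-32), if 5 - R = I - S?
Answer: -8416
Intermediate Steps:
I = -8 (I = -6 - 2 = -8)
S = 3/20 (S = -5/(-4) + 11/(-10) = -5*(-1/4) + 11*(-1/10) = 5/4 - 11/10 = 3/20 ≈ 0.15000)
R = 263/20 (R = 5 - (-8 - 1*3/20) = 5 - (-8 - 3/20) = 5 - 1*(-163/20) = 5 + 163/20 = 263/20 ≈ 13.150)
(R*20)*(-32) = ((263/20)*20)*(-32) = 263*(-32) = -8416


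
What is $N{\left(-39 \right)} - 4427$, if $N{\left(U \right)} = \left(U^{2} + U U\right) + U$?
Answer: $-1424$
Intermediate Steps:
$N{\left(U \right)} = U + 2 U^{2}$ ($N{\left(U \right)} = \left(U^{2} + U^{2}\right) + U = 2 U^{2} + U = U + 2 U^{2}$)
$N{\left(-39 \right)} - 4427 = - 39 \left(1 + 2 \left(-39\right)\right) - 4427 = - 39 \left(1 - 78\right) - 4427 = \left(-39\right) \left(-77\right) - 4427 = 3003 - 4427 = -1424$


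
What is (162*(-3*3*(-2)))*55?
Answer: 160380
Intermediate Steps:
(162*(-3*3*(-2)))*55 = (162*(-9*(-2)))*55 = (162*18)*55 = 2916*55 = 160380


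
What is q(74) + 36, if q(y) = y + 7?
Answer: 117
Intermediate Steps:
q(y) = 7 + y
q(74) + 36 = (7 + 74) + 36 = 81 + 36 = 117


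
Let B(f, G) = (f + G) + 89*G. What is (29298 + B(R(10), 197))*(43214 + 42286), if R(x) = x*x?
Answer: 4029444000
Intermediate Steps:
R(x) = x²
B(f, G) = f + 90*G (B(f, G) = (G + f) + 89*G = f + 90*G)
(29298 + B(R(10), 197))*(43214 + 42286) = (29298 + (10² + 90*197))*(43214 + 42286) = (29298 + (100 + 17730))*85500 = (29298 + 17830)*85500 = 47128*85500 = 4029444000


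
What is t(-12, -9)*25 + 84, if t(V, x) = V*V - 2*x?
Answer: 4134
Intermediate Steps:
t(V, x) = V**2 - 2*x
t(-12, -9)*25 + 84 = ((-12)**2 - 2*(-9))*25 + 84 = (144 + 18)*25 + 84 = 162*25 + 84 = 4050 + 84 = 4134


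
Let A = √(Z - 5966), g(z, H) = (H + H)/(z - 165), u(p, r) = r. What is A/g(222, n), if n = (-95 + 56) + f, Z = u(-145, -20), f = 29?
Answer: -57*I*√5986/20 ≈ -220.5*I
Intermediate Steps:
Z = -20
n = -10 (n = (-95 + 56) + 29 = -39 + 29 = -10)
g(z, H) = 2*H/(-165 + z) (g(z, H) = (2*H)/(-165 + z) = 2*H/(-165 + z))
A = I*√5986 (A = √(-20 - 5966) = √(-5986) = I*√5986 ≈ 77.369*I)
A/g(222, n) = (I*√5986)/((2*(-10)/(-165 + 222))) = (I*√5986)/((2*(-10)/57)) = (I*√5986)/((2*(-10)*(1/57))) = (I*√5986)/(-20/57) = (I*√5986)*(-57/20) = -57*I*√5986/20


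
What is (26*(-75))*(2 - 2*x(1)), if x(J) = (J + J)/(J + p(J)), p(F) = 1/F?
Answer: 0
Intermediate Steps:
p(F) = 1/F
x(J) = 2*J/(J + 1/J) (x(J) = (J + J)/(J + 1/J) = (2*J)/(J + 1/J) = 2*J/(J + 1/J))
(26*(-75))*(2 - 2*x(1)) = (26*(-75))*(2 - 4*1**2/(1 + 1**2)) = -1950*(2 - 4/(1 + 1)) = -1950*(2 - 4/2) = -1950*(2 - 2*1) = -1950*(2 - 2) = -1950*0 = 0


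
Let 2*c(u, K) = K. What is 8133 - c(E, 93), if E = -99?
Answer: 16173/2 ≈ 8086.5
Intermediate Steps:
c(u, K) = K/2
8133 - c(E, 93) = 8133 - 93/2 = 16173/2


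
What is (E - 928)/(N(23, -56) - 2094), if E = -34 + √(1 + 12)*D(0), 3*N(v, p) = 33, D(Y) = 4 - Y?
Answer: 962/2083 - 4*√13/2083 ≈ 0.45491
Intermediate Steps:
N(v, p) = 11 (N(v, p) = (⅓)*33 = 11)
E = -34 + 4*√13 (E = -34 + √(1 + 12)*(4 - 1*0) = -34 + √13*(4 + 0) = -34 + √13*4 = -34 + 4*√13 ≈ -19.578)
(E - 928)/(N(23, -56) - 2094) = ((-34 + 4*√13) - 928)/(11 - 2094) = (-962 + 4*√13)/(-2083) = (-962 + 4*√13)*(-1/2083) = 962/2083 - 4*√13/2083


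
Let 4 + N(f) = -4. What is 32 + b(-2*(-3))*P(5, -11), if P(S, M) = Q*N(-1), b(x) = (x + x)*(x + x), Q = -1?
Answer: 1184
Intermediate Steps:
N(f) = -8 (N(f) = -4 - 4 = -8)
b(x) = 4*x² (b(x) = (2*x)*(2*x) = 4*x²)
P(S, M) = 8 (P(S, M) = -1*(-8) = 8)
32 + b(-2*(-3))*P(5, -11) = 32 + (4*(-2*(-3))²)*8 = 32 + (4*6²)*8 = 32 + (4*36)*8 = 32 + 144*8 = 32 + 1152 = 1184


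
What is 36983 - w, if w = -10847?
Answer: 47830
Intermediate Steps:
36983 - w = 36983 - 1*(-10847) = 36983 + 10847 = 47830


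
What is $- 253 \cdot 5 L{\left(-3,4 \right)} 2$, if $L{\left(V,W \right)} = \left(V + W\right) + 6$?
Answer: $-17710$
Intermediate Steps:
$L{\left(V,W \right)} = 6 + V + W$
$- 253 \cdot 5 L{\left(-3,4 \right)} 2 = - 253 \cdot 5 \left(6 - 3 + 4\right) 2 = - 253 \cdot 5 \cdot 7 \cdot 2 = - 253 \cdot 35 \cdot 2 = \left(-253\right) 70 = -17710$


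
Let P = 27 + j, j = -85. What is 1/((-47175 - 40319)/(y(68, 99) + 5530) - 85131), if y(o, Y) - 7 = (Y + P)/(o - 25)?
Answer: -119066/10138088767 ≈ -1.1744e-5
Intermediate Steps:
P = -58 (P = 27 - 85 = -58)
y(o, Y) = 7 + (-58 + Y)/(-25 + o) (y(o, Y) = 7 + (Y - 58)/(o - 25) = 7 + (-58 + Y)/(-25 + o))
1/((-47175 - 40319)/(y(68, 99) + 5530) - 85131) = 1/((-47175 - 40319)/((-233 + 99 + 7*68)/(-25 + 68) + 5530) - 85131) = 1/(-87494/((-233 + 99 + 476)/43 + 5530) - 85131) = 1/(-87494/((1/43)*342 + 5530) - 85131) = 1/(-87494/(342/43 + 5530) - 85131) = 1/(-87494/238132/43 - 85131) = 1/(-87494*43/238132 - 85131) = 1/(-1881121/119066 - 85131) = 1/(-10138088767/119066) = -119066/10138088767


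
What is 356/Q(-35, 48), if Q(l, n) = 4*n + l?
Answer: 356/157 ≈ 2.2675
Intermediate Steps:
Q(l, n) = l + 4*n
356/Q(-35, 48) = 356/(-35 + 4*48) = 356/(-35 + 192) = 356/157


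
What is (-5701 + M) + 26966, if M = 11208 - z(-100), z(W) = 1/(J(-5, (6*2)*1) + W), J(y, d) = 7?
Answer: 3019990/93 ≈ 32473.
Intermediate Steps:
z(W) = 1/(7 + W)
M = 1042345/93 (M = 11208 - 1/(7 - 100) = 11208 - 1/(-93) = 11208 - 1*(-1/93) = 11208 + 1/93 = 1042345/93 ≈ 11208.)
(-5701 + M) + 26966 = (-5701 + 1042345/93) + 26966 = 512152/93 + 26966 = 3019990/93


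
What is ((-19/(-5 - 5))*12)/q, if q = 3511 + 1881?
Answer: 57/13480 ≈ 0.0042285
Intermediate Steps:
q = 5392
((-19/(-5 - 5))*12)/q = ((-19/(-5 - 5))*12)/5392 = ((-19/(-10))*12)*(1/5392) = (-1/10*(-19)*12)*(1/5392) = ((19/10)*12)*(1/5392) = (114/5)*(1/5392) = 57/13480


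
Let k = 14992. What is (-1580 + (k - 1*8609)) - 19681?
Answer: -14878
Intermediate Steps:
(-1580 + (k - 1*8609)) - 19681 = (-1580 + (14992 - 1*8609)) - 19681 = (-1580 + (14992 - 8609)) - 19681 = (-1580 + 6383) - 19681 = 4803 - 19681 = -14878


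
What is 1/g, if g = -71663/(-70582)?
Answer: 70582/71663 ≈ 0.98492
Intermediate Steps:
g = 71663/70582 (g = -71663*(-1/70582) = 71663/70582 ≈ 1.0153)
1/g = 1/(71663/70582) = 70582/71663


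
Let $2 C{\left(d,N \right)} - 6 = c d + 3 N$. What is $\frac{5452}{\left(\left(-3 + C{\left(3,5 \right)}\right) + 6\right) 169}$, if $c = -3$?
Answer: $\frac{5452}{1521} \approx 3.5845$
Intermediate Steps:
$C{\left(d,N \right)} = 3 - \frac{3 d}{2} + \frac{3 N}{2}$ ($C{\left(d,N \right)} = 3 + \frac{- 3 d + 3 N}{2} = 3 + \left(- \frac{3 d}{2} + \frac{3 N}{2}\right) = 3 - \frac{3 d}{2} + \frac{3 N}{2}$)
$\frac{5452}{\left(\left(-3 + C{\left(3,5 \right)}\right) + 6\right) 169} = \frac{5452}{\left(\left(-3 + \left(3 - \frac{9}{2} + \frac{3}{2} \cdot 5\right)\right) + 6\right) 169} = \frac{5452}{\left(\left(-3 + \left(3 - \frac{9}{2} + \frac{15}{2}\right)\right) + 6\right) 169} = \frac{5452}{\left(\left(-3 + 6\right) + 6\right) 169} = \frac{5452}{\left(3 + 6\right) 169} = \frac{5452}{9 \cdot 169} = \frac{5452}{1521}$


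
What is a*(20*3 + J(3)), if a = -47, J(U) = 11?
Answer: -3337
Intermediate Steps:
a*(20*3 + J(3)) = -47*(20*3 + 11) = -47*(60 + 11) = -47*71 = -3337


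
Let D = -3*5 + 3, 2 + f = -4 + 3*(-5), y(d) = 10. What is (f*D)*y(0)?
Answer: 2520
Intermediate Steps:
f = -21 (f = -2 + (-4 + 3*(-5)) = -2 + (-4 - 15) = -2 - 19 = -21)
D = -12 (D = -15 + 3 = -12)
(f*D)*y(0) = -21*(-12)*10 = 252*10 = 2520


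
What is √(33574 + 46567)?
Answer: √80141 ≈ 283.09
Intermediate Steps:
√(33574 + 46567) = √80141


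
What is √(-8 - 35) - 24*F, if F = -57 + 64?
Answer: -168 + I*√43 ≈ -168.0 + 6.5574*I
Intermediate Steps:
F = 7
√(-8 - 35) - 24*F = √(-8 - 35) - 24*7 = √(-43) - 168 = I*√43 - 168 = -168 + I*√43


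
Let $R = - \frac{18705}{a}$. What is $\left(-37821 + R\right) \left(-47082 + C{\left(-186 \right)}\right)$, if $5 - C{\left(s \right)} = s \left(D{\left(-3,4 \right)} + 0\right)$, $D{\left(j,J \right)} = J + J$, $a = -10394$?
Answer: $\frac{17920706245941}{10394} \approx 1.7241 \cdot 10^{9}$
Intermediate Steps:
$D{\left(j,J \right)} = 2 J$
$R = \frac{18705}{10394}$ ($R = - \frac{18705}{-10394} = \left(-18705\right) \left(- \frac{1}{10394}\right) = \frac{18705}{10394} \approx 1.7996$)
$C{\left(s \right)} = 5 - 8 s$ ($C{\left(s \right)} = 5 - s \left(2 \cdot 4 + 0\right) = 5 - s \left(8 + 0\right) = 5 - s 8 = 5 - 8 s$)
$\left(-37821 + R\right) \left(-47082 + C{\left(-186 \right)}\right) = \left(-37821 + \frac{18705}{10394}\right) \left(-47082 + \left(5 - -1488\right)\right) = - \frac{393092769 \left(-47082 + \left(5 + 1488\right)\right)}{10394} = - \frac{393092769 \left(-47082 + 1493\right)}{10394} = \left(- \frac{393092769}{10394}\right) \left(-45589\right) = \frac{17920706245941}{10394}$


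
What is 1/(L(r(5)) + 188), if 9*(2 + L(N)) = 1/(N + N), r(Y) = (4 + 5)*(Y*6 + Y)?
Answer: 5670/1054621 ≈ 0.0053763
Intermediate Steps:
r(Y) = 63*Y (r(Y) = 9*(6*Y + Y) = 9*(7*Y) = 63*Y)
L(N) = -2 + 1/(18*N) (L(N) = -2 + 1/(9*(N + N)) = -2 + 1/(9*((2*N))) = -2 + (1/(2*N))/9 = -2 + 1/(18*N))
1/(L(r(5)) + 188) = 1/((-2 + 1/(18*((63*5)))) + 188) = 1/((-2 + (1/18)/315) + 188) = 1/((-2 + (1/18)*(1/315)) + 188) = 1/((-2 + 1/5670) + 188) = 1/(-11339/5670 + 188) = 1/(1054621/5670) = 5670/1054621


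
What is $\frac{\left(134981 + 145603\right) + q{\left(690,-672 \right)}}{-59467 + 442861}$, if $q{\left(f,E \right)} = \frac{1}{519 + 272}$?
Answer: $\frac{221941945}{303264654} \approx 0.73184$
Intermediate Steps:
$q{\left(f,E \right)} = \frac{1}{791}$
$\frac{\left(134981 + 145603\right) + q{\left(690,-672 \right)}}{-59467 + 442861} = \frac{\left(134981 + 145603\right) + \frac{1}{791}}{-59467 + 442861} = \frac{280584 + \frac{1}{791}}{383394} = \frac{221941945}{791} \cdot \frac{1}{383394} = \frac{221941945}{303264654}$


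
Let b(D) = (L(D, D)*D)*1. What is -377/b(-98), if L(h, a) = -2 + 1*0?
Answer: -377/196 ≈ -1.9235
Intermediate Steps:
L(h, a) = -2 (L(h, a) = -2 + 0 = -2)
b(D) = -2*D (b(D) = -2*D*1 = -2*D)
-377/b(-98) = -377/((-2*(-98))) = -377/196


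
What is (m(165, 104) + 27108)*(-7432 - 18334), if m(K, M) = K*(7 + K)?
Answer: -1429703808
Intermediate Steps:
(m(165, 104) + 27108)*(-7432 - 18334) = (165*(7 + 165) + 27108)*(-7432 - 18334) = (165*172 + 27108)*(-25766) = (28380 + 27108)*(-25766) = 55488*(-25766) = -1429703808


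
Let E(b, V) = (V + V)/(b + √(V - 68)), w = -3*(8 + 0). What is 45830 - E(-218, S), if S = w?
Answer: 22731571/496 - I*√23/496 ≈ 45830.0 - 0.009669*I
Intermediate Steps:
w = -24 (w = -3*8 = -24)
S = -24
E(b, V) = 2*V/(b + √(-68 + V)) (E(b, V) = (2*V)/(b + √(-68 + V)) = 2*V/(b + √(-68 + V)))
45830 - E(-218, S) = 45830 - 2*(-24)/(-218 + √(-68 - 24)) = 45830 - 2*(-24)/(-218 + √(-92)) = 45830 - 2*(-24)/(-218 + 2*I*√23) = 45830 - (-48)/(-218 + 2*I*√23) = 45830 + 48/(-218 + 2*I*√23)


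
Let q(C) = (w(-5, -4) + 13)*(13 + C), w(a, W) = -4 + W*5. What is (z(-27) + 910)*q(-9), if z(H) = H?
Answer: -38852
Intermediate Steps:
w(a, W) = -4 + 5*W
q(C) = -143 - 11*C (q(C) = ((-4 + 5*(-4)) + 13)*(13 + C) = ((-4 - 20) + 13)*(13 + C) = (-24 + 13)*(13 + C) = -11*(13 + C) = -143 - 11*C)
(z(-27) + 910)*q(-9) = (-27 + 910)*(-143 - 11*(-9)) = 883*(-143 + 99) = 883*(-44) = -38852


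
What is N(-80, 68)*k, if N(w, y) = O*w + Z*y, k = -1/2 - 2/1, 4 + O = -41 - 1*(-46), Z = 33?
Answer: -5410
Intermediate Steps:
O = 1 (O = -4 + (-41 - 1*(-46)) = -4 + (-41 + 46) = -4 + 5 = 1)
k = -5/2 (k = -1*1/2 - 2*1 = -1/2 - 2 = -5/2 ≈ -2.5000)
N(w, y) = w + 33*y (N(w, y) = 1*w + 33*y = w + 33*y)
N(-80, 68)*k = (-80 + 33*68)*(-5/2) = (-80 + 2244)*(-5/2) = 2164*(-5/2) = -5410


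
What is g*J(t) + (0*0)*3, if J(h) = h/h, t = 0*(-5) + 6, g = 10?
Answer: 10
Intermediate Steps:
t = 6 (t = 0 + 6 = 6)
J(h) = 1
g*J(t) + (0*0)*3 = 10*1 + (0*0)*3 = 10 + 0*3 = 10 + 0 = 10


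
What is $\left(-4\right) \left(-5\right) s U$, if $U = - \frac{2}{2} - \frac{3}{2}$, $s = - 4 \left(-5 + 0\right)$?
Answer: $-1000$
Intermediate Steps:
$s = 20$ ($s = \left(-4\right) \left(-5\right) = 20$)
$U = - \frac{5}{2}$ ($U = \left(-2\right) \frac{1}{2} - \frac{3}{2} = -1 - \frac{3}{2} = - \frac{5}{2} \approx -2.5$)
$\left(-4\right) \left(-5\right) s U = \left(-4\right) \left(-5\right) 20 \left(- \frac{5}{2}\right) = 20 \cdot 20 \left(- \frac{5}{2}\right) = 400 \left(- \frac{5}{2}\right) = -1000$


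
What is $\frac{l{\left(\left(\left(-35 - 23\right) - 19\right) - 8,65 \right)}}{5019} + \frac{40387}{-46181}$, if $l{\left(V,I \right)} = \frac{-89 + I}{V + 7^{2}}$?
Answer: $- \frac{608014697}{695347317} \approx -0.8744$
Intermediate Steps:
$l{\left(V,I \right)} = \frac{-89 + I}{49 + V}$ ($l{\left(V,I \right)} = \frac{-89 + I}{V + 49} = \frac{-89 + I}{49 + V}$)
$\frac{l{\left(\left(\left(-35 - 23\right) - 19\right) - 8,65 \right)}}{5019} + \frac{40387}{-46181} = \frac{\frac{1}{49 - 85} \left(-89 + 65\right)}{5019} + \frac{40387}{-46181} = \frac{1}{49 - 85} \left(-24\right) \frac{1}{5019} + 40387 \left(- \frac{1}{46181}\right) = \frac{1}{49 - 85} \left(-24\right) \frac{1}{5019} - \frac{40387}{46181} = \frac{1}{-36} \left(-24\right) \frac{1}{5019} - \frac{40387}{46181} = \left(- \frac{1}{36}\right) \left(-24\right) \frac{1}{5019} - \frac{40387}{46181} = \frac{2}{3} \cdot \frac{1}{5019} - \frac{40387}{46181} = \frac{2}{15057} - \frac{40387}{46181} = - \frac{608014697}{695347317}$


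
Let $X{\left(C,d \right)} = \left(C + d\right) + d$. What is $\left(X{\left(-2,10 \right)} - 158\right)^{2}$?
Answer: $19600$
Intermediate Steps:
$X{\left(C,d \right)} = C + 2 d$
$\left(X{\left(-2,10 \right)} - 158\right)^{2} = \left(\left(-2 + 2 \cdot 10\right) - 158\right)^{2} = \left(\left(-2 + 20\right) - 158\right)^{2} = \left(18 - 158\right)^{2} = \left(-140\right)^{2} = 19600$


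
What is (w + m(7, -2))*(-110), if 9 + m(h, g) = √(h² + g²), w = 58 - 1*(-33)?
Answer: -9020 - 110*√53 ≈ -9820.8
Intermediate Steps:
w = 91 (w = 58 + 33 = 91)
m(h, g) = -9 + √(g² + h²) (m(h, g) = -9 + √(h² + g²) = -9 + √(g² + h²))
(w + m(7, -2))*(-110) = (91 + (-9 + √((-2)² + 7²)))*(-110) = (91 + (-9 + √(4 + 49)))*(-110) = (91 + (-9 + √53))*(-110) = (82 + √53)*(-110) = -9020 - 110*√53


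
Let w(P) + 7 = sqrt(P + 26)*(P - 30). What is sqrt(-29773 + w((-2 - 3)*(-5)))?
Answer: sqrt(-29780 - 5*sqrt(51)) ≈ 172.67*I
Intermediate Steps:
w(P) = -7 + sqrt(26 + P)*(-30 + P) (w(P) = -7 + sqrt(P + 26)*(P - 30) = -7 + sqrt(26 + P)*(-30 + P))
sqrt(-29773 + w((-2 - 3)*(-5))) = sqrt(-29773 + (-7 - 30*sqrt(26 + (-2 - 3)*(-5)) + ((-2 - 3)*(-5))*sqrt(26 + (-2 - 3)*(-5)))) = sqrt(-29773 + (-7 - 30*sqrt(26 - 5*(-5)) + (-5*(-5))*sqrt(26 - 5*(-5)))) = sqrt(-29773 + (-7 - 30*sqrt(26 + 25) + 25*sqrt(26 + 25))) = sqrt(-29773 + (-7 - 30*sqrt(51) + 25*sqrt(51))) = sqrt(-29773 + (-7 - 5*sqrt(51))) = sqrt(-29780 - 5*sqrt(51))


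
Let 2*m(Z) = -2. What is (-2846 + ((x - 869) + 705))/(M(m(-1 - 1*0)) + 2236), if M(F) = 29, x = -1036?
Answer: -4046/2265 ≈ -1.7863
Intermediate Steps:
m(Z) = -1 (m(Z) = (½)*(-2) = -1)
(-2846 + ((x - 869) + 705))/(M(m(-1 - 1*0)) + 2236) = (-2846 + ((-1036 - 869) + 705))/(29 + 2236) = (-2846 + (-1905 + 705))/2265 = (-2846 - 1200)*(1/2265) = -4046*1/2265 = -4046/2265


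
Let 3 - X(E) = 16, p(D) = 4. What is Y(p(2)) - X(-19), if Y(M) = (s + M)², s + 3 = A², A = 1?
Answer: 17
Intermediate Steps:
s = -2 (s = -3 + 1² = -3 + 1 = -2)
Y(M) = (-2 + M)²
X(E) = -13 (X(E) = 3 - 1*16 = 3 - 16 = -13)
Y(p(2)) - X(-19) = (-2 + 4)² - 1*(-13) = 2² + 13 = 4 + 13 = 17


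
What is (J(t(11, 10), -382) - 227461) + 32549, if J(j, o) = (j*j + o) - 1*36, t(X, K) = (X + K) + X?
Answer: -194306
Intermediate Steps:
t(X, K) = K + 2*X (t(X, K) = (K + X) + X = K + 2*X)
J(j, o) = -36 + o + j**2 (J(j, o) = (j**2 + o) - 36 = (o + j**2) - 36 = -36 + o + j**2)
(J(t(11, 10), -382) - 227461) + 32549 = ((-36 - 382 + (10 + 2*11)**2) - 227461) + 32549 = ((-36 - 382 + (10 + 22)**2) - 227461) + 32549 = ((-36 - 382 + 32**2) - 227461) + 32549 = ((-36 - 382 + 1024) - 227461) + 32549 = (606 - 227461) + 32549 = -226855 + 32549 = -194306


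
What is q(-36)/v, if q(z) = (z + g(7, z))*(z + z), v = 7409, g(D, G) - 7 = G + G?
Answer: 7272/7409 ≈ 0.98151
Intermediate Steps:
g(D, G) = 7 + 2*G (g(D, G) = 7 + (G + G) = 7 + 2*G)
q(z) = 2*z*(7 + 3*z) (q(z) = (z + (7 + 2*z))*(z + z) = (7 + 3*z)*(2*z) = 2*z*(7 + 3*z))
q(-36)/v = (2*(-36)*(7 + 3*(-36)))/7409 = (2*(-36)*(7 - 108))*(1/7409) = (2*(-36)*(-101))*(1/7409) = 7272*(1/7409) = 7272/7409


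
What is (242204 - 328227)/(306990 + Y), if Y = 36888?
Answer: -86023/343878 ≈ -0.25016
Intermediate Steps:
(242204 - 328227)/(306990 + Y) = (242204 - 328227)/(306990 + 36888) = -86023/343878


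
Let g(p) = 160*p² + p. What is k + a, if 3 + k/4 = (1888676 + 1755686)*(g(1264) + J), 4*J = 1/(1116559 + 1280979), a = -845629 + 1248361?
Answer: 4467178254489088841349/1198769 ≈ 3.7265e+15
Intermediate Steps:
a = 402732
J = 1/9590152 (J = 1/(4*(1116559 + 1280979)) = (¼)/2397538 = (¼)*(1/2397538) = 1/9590152 ≈ 1.0427e-7)
g(p) = p + 160*p²
k = 4467178254006306204441/1198769 (k = -12 + 4*((1888676 + 1755686)*(1264*(1 + 160*1264) + 1/9590152)) = -12 + 4*(3644362*(1264*(1 + 202240) + 1/9590152)) = -12 + 4*(3644362*(1264*202241 + 1/9590152)) = -12 + 4*(3644362*(255632624 + 1/9590152)) = -12 + 4*(3644362*(2451555720318849/9590152)) = -12 + 4*(4467178254006320589669/4795076) = -12 + 4467178254006320589669/1198769 = 4467178254006306204441/1198769 ≈ 3.7265e+15)
k + a = 4467178254006306204441/1198769 + 402732 = 4467178254489088841349/1198769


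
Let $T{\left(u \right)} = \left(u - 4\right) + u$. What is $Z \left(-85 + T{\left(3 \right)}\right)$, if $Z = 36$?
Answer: $-2988$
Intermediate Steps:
$T{\left(u \right)} = -4 + 2 u$ ($T{\left(u \right)} = \left(-4 + u\right) + u = -4 + 2 u$)
$Z \left(-85 + T{\left(3 \right)}\right) = 36 \left(-85 + \left(-4 + 2 \cdot 3\right)\right) = 36 \left(-85 + \left(-4 + 6\right)\right) = 36 \left(-85 + 2\right) = 36 \left(-83\right) = -2988$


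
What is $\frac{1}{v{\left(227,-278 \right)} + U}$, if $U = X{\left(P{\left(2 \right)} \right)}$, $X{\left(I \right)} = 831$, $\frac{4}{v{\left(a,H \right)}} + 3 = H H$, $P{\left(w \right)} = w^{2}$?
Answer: $\frac{77281}{64220515} \approx 0.0012034$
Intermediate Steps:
$v{\left(a,H \right)} = \frac{4}{-3 + H^{2}}$ ($v{\left(a,H \right)} = \frac{4}{-3 + H H} = \frac{4}{-3 + H^{2}}$)
$U = 831$
$\frac{1}{v{\left(227,-278 \right)} + U} = \frac{1}{\frac{4}{-3 + \left(-278\right)^{2}} + 831} = \frac{1}{\frac{4}{-3 + 77284} + 831} = \frac{1}{\frac{4}{77281} + 831} = \frac{1}{\frac{64220515}{77281}} = \frac{77281}{64220515}$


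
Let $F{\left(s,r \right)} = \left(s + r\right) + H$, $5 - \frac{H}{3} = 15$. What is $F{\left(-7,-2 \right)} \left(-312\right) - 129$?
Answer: $12039$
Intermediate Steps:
$H = -30$ ($H = 15 - 45 = -30$)
$F{\left(s,r \right)} = -30 + r + s$ ($F{\left(s,r \right)} = \left(s + r\right) - 30 = \left(r + s\right) - 30 = -30 + r + s$)
$F{\left(-7,-2 \right)} \left(-312\right) - 129 = \left(-30 - 2 - 7\right) \left(-312\right) - 129 = \left(-39\right) \left(-312\right) - 129 = 12168 - 129 = 12039$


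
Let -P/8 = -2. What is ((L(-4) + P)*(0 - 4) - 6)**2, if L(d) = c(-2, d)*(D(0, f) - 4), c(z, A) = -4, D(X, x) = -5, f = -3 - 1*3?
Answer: 45796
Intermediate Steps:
f = -6 (f = -3 - 3 = -6)
P = 16 (P = -8*(-2) = 16)
L(d) = 36 (L(d) = -4*(-5 - 4) = -4*(-9) = 36)
((L(-4) + P)*(0 - 4) - 6)**2 = ((36 + 16)*(0 - 4) - 6)**2 = (52*(-4) - 6)**2 = (-208 - 6)**2 = (-214)**2 = 45796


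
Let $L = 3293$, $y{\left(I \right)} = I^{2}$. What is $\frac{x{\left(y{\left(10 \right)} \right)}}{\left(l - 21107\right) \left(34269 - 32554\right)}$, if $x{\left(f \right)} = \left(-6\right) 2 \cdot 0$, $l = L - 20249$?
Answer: $0$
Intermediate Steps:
$l = -16956$ ($l = 3293 - 20249 = -16956$)
$x{\left(f \right)} = 0$ ($x{\left(f \right)} = \left(-12\right) 0 = 0$)
$\frac{x{\left(y{\left(10 \right)} \right)}}{\left(l - 21107\right) \left(34269 - 32554\right)} = \frac{0}{\left(-16956 - 21107\right) \left(34269 - 32554\right)} = \frac{0}{\left(-38063\right) 1715} = \frac{0}{-65278045} = 0 \left(- \frac{1}{65278045}\right) = 0$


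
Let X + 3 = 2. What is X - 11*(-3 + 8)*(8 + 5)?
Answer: -716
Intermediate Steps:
X = -1 (X = -3 + 2 = -1)
X - 11*(-3 + 8)*(8 + 5) = -1 - 11*(-3 + 8)*(8 + 5) = -1 - 55*13 = -1 - 11*65 = -1 - 715 = -716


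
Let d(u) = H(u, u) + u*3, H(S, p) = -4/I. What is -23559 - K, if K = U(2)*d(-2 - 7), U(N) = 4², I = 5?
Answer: -115571/5 ≈ -23114.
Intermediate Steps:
U(N) = 16
H(S, p) = -⅘ (H(S, p) = -4/5 = -4*⅕ = -⅘)
d(u) = -⅘ + 3*u (d(u) = -⅘ + u*3 = -⅘ + 3*u)
K = -2224/5 (K = 16*(-⅘ + 3*(-2 - 7)) = 16*(-⅘ + 3*(-9)) = 16*(-⅘ - 27) = 16*(-139/5) = -2224/5 ≈ -444.80)
-23559 - K = -23559 - 1*(-2224/5) = -23559 + 2224/5 = -115571/5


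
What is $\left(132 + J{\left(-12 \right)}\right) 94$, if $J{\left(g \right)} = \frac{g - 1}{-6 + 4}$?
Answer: $13019$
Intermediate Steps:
$J{\left(g \right)} = \frac{1}{2} - \frac{g}{2}$ ($J{\left(g \right)} = \frac{-1 + g}{-2} = \left(-1 + g\right) \left(- \frac{1}{2}\right) = \frac{1}{2} - \frac{g}{2}$)
$\left(132 + J{\left(-12 \right)}\right) 94 = \left(132 + \left(\frac{1}{2} - -6\right)\right) 94 = \left(132 + \left(\frac{1}{2} + 6\right)\right) 94 = \left(132 + \frac{13}{2}\right) 94 = \frac{277}{2} \cdot 94 = 13019$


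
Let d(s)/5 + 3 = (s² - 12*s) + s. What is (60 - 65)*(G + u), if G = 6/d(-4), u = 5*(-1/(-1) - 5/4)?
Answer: 467/76 ≈ 6.1447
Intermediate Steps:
d(s) = -15 - 55*s + 5*s² (d(s) = -15 + 5*((s² - 12*s) + s) = -15 + 5*(s² - 11*s) = -15 + (-55*s + 5*s²) = -15 - 55*s + 5*s²)
u = -5/4 (u = 5*(-1*(-1) - 5*¼) = 5*(1 - 5/4) = 5*(-¼) = -5/4 ≈ -1.2500)
G = 2/95 (G = 6/(-15 - 55*(-4) + 5*(-4)²) = 6/(-15 + 220 + 5*16) = 6/(-15 + 220 + 80) = 6/285 = 6*(1/285) = 2/95 ≈ 0.021053)
(60 - 65)*(G + u) = (60 - 65)*(2/95 - 5/4) = -5*(-467/380) = 467/76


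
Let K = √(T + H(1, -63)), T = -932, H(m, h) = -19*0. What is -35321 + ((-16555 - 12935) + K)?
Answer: -64811 + 2*I*√233 ≈ -64811.0 + 30.529*I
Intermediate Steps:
H(m, h) = 0
K = 2*I*√233 (K = √(-932 + 0) = √(-932) = 2*I*√233 ≈ 30.529*I)
-35321 + ((-16555 - 12935) + K) = -35321 + ((-16555 - 12935) + 2*I*√233) = -35321 + (-29490 + 2*I*√233) = -64811 + 2*I*√233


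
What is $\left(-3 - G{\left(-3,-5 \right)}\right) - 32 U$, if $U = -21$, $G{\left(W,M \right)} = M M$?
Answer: $644$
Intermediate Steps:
$G{\left(W,M \right)} = M^{2}$
$\left(-3 - G{\left(-3,-5 \right)}\right) - 32 U = \left(-3 - \left(-5\right)^{2}\right) - -672 = \left(-3 - 25\right) + 672 = -28 + 672 = 644$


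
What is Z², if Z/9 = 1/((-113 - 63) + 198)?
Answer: 81/484 ≈ 0.16736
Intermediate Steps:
Z = 9/22 (Z = 9/((-113 - 63) + 198) = 9/(-176 + 198) = 9/22 ≈ 0.40909)
Z² = (9/22)² = 81/484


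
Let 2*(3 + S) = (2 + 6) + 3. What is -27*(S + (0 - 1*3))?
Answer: 27/2 ≈ 13.500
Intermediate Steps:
S = 5/2 (S = -3 + ((2 + 6) + 3)/2 = -3 + (8 + 3)/2 = -3 + (½)*11 = -3 + 11/2 = 5/2 ≈ 2.5000)
-27*(S + (0 - 1*3)) = -27*(5/2 + (0 - 1*3)) = -27*(5/2 + (0 - 3)) = -27*(5/2 - 3) = -27*(-½) = 27/2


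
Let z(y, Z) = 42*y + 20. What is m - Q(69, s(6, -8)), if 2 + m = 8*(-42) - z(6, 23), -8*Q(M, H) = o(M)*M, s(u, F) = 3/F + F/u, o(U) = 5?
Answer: -4535/8 ≈ -566.88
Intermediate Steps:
z(y, Z) = 20 + 42*y
Q(M, H) = -5*M/8
m = -610 (m = -2 + (8*(-42) - (20 + 42*6)) = -2 + (-336 - (20 + 252)) = -2 + (-336 - 1*272) = -2 + (-336 - 272) = -2 - 608 = -610)
m - Q(69, s(6, -8)) = -610 - (-5)*69/8 = -610 - 1*(-345/8) = -610 + 345/8 = -4535/8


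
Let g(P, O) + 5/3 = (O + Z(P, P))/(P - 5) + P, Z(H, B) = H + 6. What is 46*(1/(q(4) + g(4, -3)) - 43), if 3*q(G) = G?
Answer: -9959/5 ≈ -1991.8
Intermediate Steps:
q(G) = G/3
Z(H, B) = 6 + H
g(P, O) = -5/3 + P + (6 + O + P)/(-5 + P) (g(P, O) = -5/3 + ((O + (6 + P))/(P - 5) + P) = -5/3 + ((6 + O + P)/(-5 + P) + P) = -5/3 + (P + (6 + O + P)/(-5 + P)) = -5/3 + P + (6 + O + P)/(-5 + P))
46*(1/(q(4) + g(4, -3)) - 43) = 46*(1/((⅓)*4 + (43/3 - 3 + 4² - 17/3*4)/(-5 + 4)) - 43) = 46*(1/(4/3 + (43/3 - 3 + 16 - 68/3)/(-1)) - 43) = 46*(1/(4/3 - 1*14/3) - 43) = 46*(1/(4/3 - 14/3) - 43) = 46*(1/(-10/3) - 43) = 46*(-3/10 - 43) = 46*(-433/10) = -9959/5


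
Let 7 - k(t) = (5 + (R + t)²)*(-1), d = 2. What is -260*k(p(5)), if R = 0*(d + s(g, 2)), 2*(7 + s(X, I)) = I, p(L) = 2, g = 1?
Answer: -4160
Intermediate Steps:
s(X, I) = -7 + I/2
R = 0 (R = 0*(2 + (-7 + (½)*2)) = 0*(2 + (-7 + 1)) = 0*(2 - 6) = 0*(-4) = 0)
k(t) = 12 + t² (k(t) = 7 - (5 + (0 + t)²)*(-1) = 7 - (5 + t²)*(-1) = 7 - (-5 - t²) = 7 + (5 + t²) = 12 + t²)
-260*k(p(5)) = -260*(12 + 2²) = -260*(12 + 4) = -260*16 = -4160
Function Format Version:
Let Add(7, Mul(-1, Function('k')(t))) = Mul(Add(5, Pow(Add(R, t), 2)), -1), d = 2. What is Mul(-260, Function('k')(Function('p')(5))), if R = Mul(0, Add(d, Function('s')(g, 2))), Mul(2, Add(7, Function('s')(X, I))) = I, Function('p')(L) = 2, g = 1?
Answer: -4160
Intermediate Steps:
Function('s')(X, I) = Add(-7, Mul(Rational(1, 2), I))
R = 0 (R = Mul(0, Add(2, Add(-7, Mul(Rational(1, 2), 2)))) = Mul(0, Add(2, Add(-7, 1))) = Mul(0, Add(2, -6)) = Mul(0, -4) = 0)
Function('k')(t) = Add(12, Pow(t, 2)) (Function('k')(t) = Add(7, Mul(-1, Mul(Add(5, Pow(Add(0, t), 2)), -1))) = Add(7, Mul(-1, Mul(Add(5, Pow(t, 2)), -1))) = Add(7, Mul(-1, Add(-5, Mul(-1, Pow(t, 2))))) = Add(7, Add(5, Pow(t, 2))) = Add(12, Pow(t, 2)))
Mul(-260, Function('k')(Function('p')(5))) = Mul(-260, Add(12, Pow(2, 2))) = Mul(-260, Add(12, 4)) = Mul(-260, 16) = -4160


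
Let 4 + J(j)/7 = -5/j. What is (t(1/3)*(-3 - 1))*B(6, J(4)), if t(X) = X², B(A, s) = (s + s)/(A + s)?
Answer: -392/369 ≈ -1.0623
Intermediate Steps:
J(j) = -28 - 35/j (J(j) = -28 + 7*(-5/j) = -28 - 35/j)
B(A, s) = 2*s/(A + s) (B(A, s) = (2*s)/(A + s) = 2*s/(A + s))
(t(1/3)*(-3 - 1))*B(6, J(4)) = ((1/3)²*(-3 - 1))*(2*(-28 - 35/4)/(6 + (-28 - 35/4))) = ((⅓)²*(-4))*(2*(-28 - 35*¼)/(6 + (-28 - 35*¼))) = ((⅑)*(-4))*(2*(-28 - 35/4)/(6 + (-28 - 35/4))) = -8*(-147)/(9*4*(6 - 147/4)) = -8*(-147)/(9*4*(-123/4)) = -8*(-147)*(-4)/(9*4*123) = -4/9*98/41 = -392/369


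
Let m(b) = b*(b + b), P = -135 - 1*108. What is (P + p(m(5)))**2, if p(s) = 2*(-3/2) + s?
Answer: 38416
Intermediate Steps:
P = -243 (P = -135 - 108 = -243)
m(b) = 2*b**2 (m(b) = b*(2*b) = 2*b**2)
p(s) = -3 + s (p(s) = 2*(-3*1/2) + s = 2*(-3/2) + s = -3 + s)
(P + p(m(5)))**2 = (-243 + (-3 + 2*5**2))**2 = (-243 + (-3 + 2*25))**2 = (-243 + (-3 + 50))**2 = (-243 + 47)**2 = (-196)**2 = 38416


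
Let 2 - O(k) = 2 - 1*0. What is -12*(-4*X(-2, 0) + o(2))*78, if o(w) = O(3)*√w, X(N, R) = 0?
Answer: 0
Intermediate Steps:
O(k) = 0 (O(k) = 2 - (2 - 1*0) = 2 - (2 + 0) = 2 - 1*2 = 2 - 2 = 0)
o(w) = 0 (o(w) = 0*√w = 0)
-12*(-4*X(-2, 0) + o(2))*78 = -12*(-4*0 + 0)*78 = -12*(0 + 0)*78 = -12*0*78 = 0*78 = 0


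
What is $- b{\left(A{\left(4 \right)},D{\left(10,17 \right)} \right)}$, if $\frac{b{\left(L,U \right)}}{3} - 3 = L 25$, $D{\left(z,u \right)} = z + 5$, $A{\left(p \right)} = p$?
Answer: $-309$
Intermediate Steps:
$D{\left(z,u \right)} = 5 + z$
$b{\left(L,U \right)} = 9 + 75 L$ ($b{\left(L,U \right)} = 9 + 3 L 25 = 9 + 3 \cdot 25 L = 9 + 75 L$)
$- b{\left(A{\left(4 \right)},D{\left(10,17 \right)} \right)} = - (9 + 75 \cdot 4) = - (9 + 300) = \left(-1\right) 309 = -309$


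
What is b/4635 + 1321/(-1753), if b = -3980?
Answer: -2619955/1625031 ≈ -1.6122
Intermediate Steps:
b/4635 + 1321/(-1753) = -3980/4635 + 1321/(-1753) = -3980*1/4635 + 1321*(-1/1753) = -796/927 - 1321/1753 = -2619955/1625031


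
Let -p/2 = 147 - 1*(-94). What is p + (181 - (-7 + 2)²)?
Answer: -326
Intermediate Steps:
p = -482 (p = -2*(147 - 1*(-94)) = -2*(147 + 94) = -2*241 = -482)
p + (181 - (-7 + 2)²) = -482 + (181 - (-7 + 2)²) = -482 + (181 - 1*(-5)²) = -482 + (181 - 1*25) = -482 + (181 - 25) = -482 + 156 = -326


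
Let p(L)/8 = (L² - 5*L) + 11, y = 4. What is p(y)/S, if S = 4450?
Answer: 28/2225 ≈ 0.012584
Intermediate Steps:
p(L) = 88 - 40*L + 8*L² (p(L) = 8*((L² - 5*L) + 11) = 8*(11 + L² - 5*L) = 88 - 40*L + 8*L²)
p(y)/S = (88 - 40*4 + 8*4²)/4450 = (88 - 160 + 8*16)*(1/4450) = (88 - 160 + 128)*(1/4450) = 56*(1/4450) = 28/2225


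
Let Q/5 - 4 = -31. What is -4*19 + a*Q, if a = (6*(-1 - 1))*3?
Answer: 4784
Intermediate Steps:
Q = -135 (Q = 20 + 5*(-31) = 20 - 155 = -135)
a = -36 (a = (6*(-2))*3 = -12*3 = -36)
-4*19 + a*Q = -4*19 - 36*(-135) = -76 + 4860 = 4784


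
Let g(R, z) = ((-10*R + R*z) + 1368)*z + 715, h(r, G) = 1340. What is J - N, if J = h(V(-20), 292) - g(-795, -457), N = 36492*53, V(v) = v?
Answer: 168359830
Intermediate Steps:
N = 1934076
g(R, z) = 715 + z*(1368 - 10*R + R*z) (g(R, z) = (1368 - 10*R + R*z)*z + 715 = z*(1368 - 10*R + R*z) + 715 = 715 + z*(1368 - 10*R + R*z))
J = 170293906 (J = 1340 - (715 + 1368*(-457) - 795*(-457)² - 10*(-795)*(-457)) = 1340 - (715 - 625176 - 795*208849 - 3633150) = 1340 - (715 - 625176 - 166034955 - 3633150) = 1340 - 1*(-170292566) = 1340 + 170292566 = 170293906)
J - N = 170293906 - 1*1934076 = 170293906 - 1934076 = 168359830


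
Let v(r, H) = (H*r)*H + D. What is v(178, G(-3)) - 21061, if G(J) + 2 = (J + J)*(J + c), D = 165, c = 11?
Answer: 424104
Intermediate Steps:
G(J) = -2 + 2*J*(11 + J) (G(J) = -2 + (J + J)*(J + 11) = -2 + (2*J)*(11 + J) = -2 + 2*J*(11 + J))
v(r, H) = 165 + r*H² (v(r, H) = (H*r)*H + 165 = r*H² + 165 = 165 + r*H²)
v(178, G(-3)) - 21061 = (165 + 178*(-2 + 2*(-3)² + 22*(-3))²) - 21061 = (165 + 178*(-2 + 2*9 - 66)²) - 21061 = (165 + 178*(-2 + 18 - 66)²) - 21061 = (165 + 178*(-50)²) - 21061 = (165 + 178*2500) - 21061 = (165 + 445000) - 21061 = 445165 - 21061 = 424104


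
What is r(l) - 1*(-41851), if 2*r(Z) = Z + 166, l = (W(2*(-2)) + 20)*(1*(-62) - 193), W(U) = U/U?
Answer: 78513/2 ≈ 39257.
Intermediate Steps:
W(U) = 1
l = -5355 (l = (1 + 20)*(1*(-62) - 193) = 21*(-62 - 193) = 21*(-255) = -5355)
r(Z) = 83 + Z/2 (r(Z) = (Z + 166)/2 = (166 + Z)/2 = 83 + Z/2)
r(l) - 1*(-41851) = (83 + (1/2)*(-5355)) - 1*(-41851) = (83 - 5355/2) + 41851 = -5189/2 + 41851 = 78513/2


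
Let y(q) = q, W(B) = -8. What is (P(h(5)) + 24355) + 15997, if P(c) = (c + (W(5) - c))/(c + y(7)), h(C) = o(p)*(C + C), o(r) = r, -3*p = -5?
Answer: 2864968/71 ≈ 40352.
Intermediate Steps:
p = 5/3 (p = -1/3*(-5) = 5/3 ≈ 1.6667)
h(C) = 10*C/3 (h(C) = 5*(C + C)/3 = 5*(2*C)/3 = 10*C/3)
P(c) = -8/(7 + c) (P(c) = (c + (-8 - c))/(c + 7) = -8/(7 + c))
(P(h(5)) + 24355) + 15997 = (-8/(7 + (10/3)*5) + 24355) + 15997 = (-8/(7 + 50/3) + 24355) + 15997 = (-8/71/3 + 24355) + 15997 = (-8*3/71 + 24355) + 15997 = (-24/71 + 24355) + 15997 = 1729181/71 + 15997 = 2864968/71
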